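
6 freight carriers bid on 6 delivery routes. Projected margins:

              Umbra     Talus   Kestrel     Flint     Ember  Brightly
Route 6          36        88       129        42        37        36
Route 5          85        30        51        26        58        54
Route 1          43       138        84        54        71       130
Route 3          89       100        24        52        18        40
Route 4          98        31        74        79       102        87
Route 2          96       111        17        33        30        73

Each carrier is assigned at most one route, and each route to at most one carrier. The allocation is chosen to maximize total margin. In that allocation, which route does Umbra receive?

Umbra receives Route 5.

Optimal: Umbra→Route 5 ($85k), Talus→Route 2 ($111k), Kestrel→Route 6 ($129k), Flint→Route 3 ($52k), Ember→Route 4 ($102k), Brightly→Route 1 ($130k) — total 85+111+129+52+102+130 = $609k.
Max-entry greedy (repeatedly take the single best remaining cell) gives $571k, worse by 38.
Every other assignment is strictly worse.
Umbra's own top route is Route 4 ($98k), but forcing Umbra→Route 4 and reassigning the rest optimally gives only $578k — worse by 31.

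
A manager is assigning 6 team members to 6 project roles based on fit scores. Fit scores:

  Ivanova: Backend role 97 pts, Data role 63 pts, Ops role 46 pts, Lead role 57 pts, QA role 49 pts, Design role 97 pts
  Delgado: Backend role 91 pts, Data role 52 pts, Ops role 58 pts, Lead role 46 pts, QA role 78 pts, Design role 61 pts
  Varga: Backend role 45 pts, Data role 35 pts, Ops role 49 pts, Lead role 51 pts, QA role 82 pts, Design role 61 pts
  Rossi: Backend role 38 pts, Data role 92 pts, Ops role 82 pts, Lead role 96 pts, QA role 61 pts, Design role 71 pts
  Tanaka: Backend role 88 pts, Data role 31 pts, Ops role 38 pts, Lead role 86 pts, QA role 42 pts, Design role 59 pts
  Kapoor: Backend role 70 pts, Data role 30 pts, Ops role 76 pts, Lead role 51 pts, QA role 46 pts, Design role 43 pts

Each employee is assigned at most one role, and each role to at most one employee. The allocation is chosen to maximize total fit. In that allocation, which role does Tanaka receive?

Tanaka receives Lead role.

This is the linear assignment problem.
Optimal: Ivanova→Design role (97 pts), Delgado→Backend role (91 pts), Varga→QA role (82 pts), Rossi→Data role (92 pts), Tanaka→Lead role (86 pts), Kapoor→Ops role (76 pts) — total 97+91+82+92+86+76 = 524 pts.
Row-greedy (each employee in turn takes its best remaining role) gives 400 pts, worse by 124.
Next-best assignment: Ivanova→Backend role, Delgado→Design role, Varga→QA role, Rossi→Data role, Tanaka→Lead role, Kapoor→Ops role = 494 pts.
Swapping Varga↔Tanaka (Varga→Lead role 51 pts, Tanaka→QA role 42 pts) loses 75.
Every other assignment is strictly worse.
Tanaka's own top role is Backend role (88 pts), but forcing Tanaka→Backend role and reassigning the rest optimally gives only 491 pts — worse by 33.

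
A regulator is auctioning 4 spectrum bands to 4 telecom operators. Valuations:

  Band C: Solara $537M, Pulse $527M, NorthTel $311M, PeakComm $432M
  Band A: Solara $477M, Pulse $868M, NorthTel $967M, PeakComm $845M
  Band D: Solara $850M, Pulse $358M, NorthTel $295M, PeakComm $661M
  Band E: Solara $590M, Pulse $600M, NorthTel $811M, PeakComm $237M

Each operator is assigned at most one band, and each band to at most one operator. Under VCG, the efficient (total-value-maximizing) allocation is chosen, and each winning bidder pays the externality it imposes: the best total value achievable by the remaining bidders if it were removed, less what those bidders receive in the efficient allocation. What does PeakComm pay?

Efficient allocation: Solara→Band D ($850M), Pulse→Band C ($527M), NorthTel→Band E ($811M), PeakComm→Band A ($845M); total welfare W = $3033M.
PeakComm receives Band A at value $845M, so the others get W − 845 = $2188M.
Without PeakComm: best allocation of the remaining 3 bidders over all 4 bands is Solara→Band D ($850M), Pulse→Band A ($868M), NorthTel→Band E ($811M), total $2529M.
VCG payment = (others' best without PeakComm) − (others' welfare with PeakComm) = 2529 − 2188 = $341M.

PeakComm pays $341M.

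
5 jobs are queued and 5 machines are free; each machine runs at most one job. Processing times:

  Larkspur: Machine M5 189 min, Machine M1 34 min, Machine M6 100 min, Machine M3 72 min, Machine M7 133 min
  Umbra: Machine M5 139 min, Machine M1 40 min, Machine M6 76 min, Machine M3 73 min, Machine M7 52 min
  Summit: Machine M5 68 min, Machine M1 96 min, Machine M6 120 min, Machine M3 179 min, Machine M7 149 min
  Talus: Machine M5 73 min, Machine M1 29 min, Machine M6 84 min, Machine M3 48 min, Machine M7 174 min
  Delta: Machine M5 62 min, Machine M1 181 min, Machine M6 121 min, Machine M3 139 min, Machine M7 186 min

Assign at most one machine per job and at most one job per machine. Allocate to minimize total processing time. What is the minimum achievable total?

Min total: 316 min

Treat this as an assignment problem: match each job to one machine.
Optimal: Larkspur→Machine M1 (34 min), Umbra→Machine M7 (52 min), Summit→Machine M6 (120 min), Talus→Machine M3 (48 min), Delta→Machine M5 (62 min) — total 34+52+120+48+62 = 316 min.
Column-greedy (each machine in turn goes to its cheapest remaining job) gives 388 min, worse by 72.
Next-best assignment: Larkspur→Machine M1, Umbra→Machine M7, Summit→Machine M5, Talus→Machine M3, Delta→Machine M6 = 323 min.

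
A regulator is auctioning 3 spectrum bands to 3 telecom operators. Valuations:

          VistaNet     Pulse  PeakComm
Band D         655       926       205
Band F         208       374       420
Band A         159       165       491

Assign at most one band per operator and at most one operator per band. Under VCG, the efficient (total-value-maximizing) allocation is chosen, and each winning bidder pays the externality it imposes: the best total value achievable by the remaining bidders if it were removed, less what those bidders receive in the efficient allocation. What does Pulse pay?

Pulse pays $447M.

Efficient allocation: VistaNet→Band F ($208M), Pulse→Band D ($926M), PeakComm→Band A ($491M); total welfare W = $1625M.
Pulse receives Band D at value $926M, so the others get W − 926 = $699M.
Without Pulse: best allocation of the remaining 2 bidders over all 3 bands is VistaNet→Band D ($655M), PeakComm→Band A ($491M), total $1146M.
VCG payment = (others' best without Pulse) − (others' welfare with Pulse) = 1146 − 699 = $447M.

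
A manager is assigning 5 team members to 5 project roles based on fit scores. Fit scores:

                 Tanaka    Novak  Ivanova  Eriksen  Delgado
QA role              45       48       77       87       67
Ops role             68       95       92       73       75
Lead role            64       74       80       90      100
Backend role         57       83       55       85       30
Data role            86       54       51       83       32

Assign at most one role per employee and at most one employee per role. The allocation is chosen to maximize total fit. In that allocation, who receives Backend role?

Treat this as an assignment problem: match each employee to one role.
Optimal: Tanaka→Data role (86 pts), Novak→Backend role (83 pts), Ivanova→Ops role (92 pts), Eriksen→QA role (87 pts), Delgado→Lead role (100 pts) — total 86+83+92+87+100 = 448 pts.
Row-greedy (each employee in turn takes its best remaining role) gives 378 pts, worse by 70.
Checked against all permutations: 448 pts is optimal.
Novak's own top role is Ops role (95 pts), but forcing Novak→Ops role and reassigning the rest optimally gives only 443 pts — worse by 5.

Novak receives Backend role.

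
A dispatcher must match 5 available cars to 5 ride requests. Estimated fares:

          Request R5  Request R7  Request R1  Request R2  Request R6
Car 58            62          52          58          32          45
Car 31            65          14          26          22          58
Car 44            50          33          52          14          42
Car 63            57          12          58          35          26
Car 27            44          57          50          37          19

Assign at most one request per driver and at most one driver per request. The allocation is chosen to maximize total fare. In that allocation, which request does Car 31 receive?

Optimal: Car 58→Request R5 ($62), Car 31→Request R6 ($58), Car 44→Request R1 ($52), Car 63→Request R2 ($35), Car 27→Request R7 ($57) — total 62+58+52+35+57 = $264.
Column-greedy (each request in turn goes to its best remaining driver) gives $257, worse by 7.
Every other assignment is strictly worse.
Car 31's own top request is Request R5 ($65), but forcing Car 31→Request R5 and reassigning the rest optimally gives only $257 — worse by 7.

Car 31 receives Request R6.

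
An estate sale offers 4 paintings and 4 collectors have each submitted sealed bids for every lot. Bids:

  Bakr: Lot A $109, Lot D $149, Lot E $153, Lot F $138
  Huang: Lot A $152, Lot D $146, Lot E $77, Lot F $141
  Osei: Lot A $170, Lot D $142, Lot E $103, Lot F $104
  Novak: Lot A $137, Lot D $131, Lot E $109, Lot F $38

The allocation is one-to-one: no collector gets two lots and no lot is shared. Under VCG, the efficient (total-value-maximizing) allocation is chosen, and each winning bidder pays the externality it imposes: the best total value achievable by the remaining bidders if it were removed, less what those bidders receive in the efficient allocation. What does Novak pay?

Novak pays $5.

Efficient allocation: Bakr→Lot E ($153), Huang→Lot F ($141), Osei→Lot A ($170), Novak→Lot D ($131); total welfare W = $595.
Novak receives Lot D at value $131, so the others get W − 131 = $464.
Without Novak: best allocation of the remaining 3 bidders over all 4 lots is Bakr→Lot E ($153), Huang→Lot D ($146), Osei→Lot A ($170), total $469.
VCG payment = (others' best without Novak) − (others' welfare with Novak) = 469 − 464 = $5.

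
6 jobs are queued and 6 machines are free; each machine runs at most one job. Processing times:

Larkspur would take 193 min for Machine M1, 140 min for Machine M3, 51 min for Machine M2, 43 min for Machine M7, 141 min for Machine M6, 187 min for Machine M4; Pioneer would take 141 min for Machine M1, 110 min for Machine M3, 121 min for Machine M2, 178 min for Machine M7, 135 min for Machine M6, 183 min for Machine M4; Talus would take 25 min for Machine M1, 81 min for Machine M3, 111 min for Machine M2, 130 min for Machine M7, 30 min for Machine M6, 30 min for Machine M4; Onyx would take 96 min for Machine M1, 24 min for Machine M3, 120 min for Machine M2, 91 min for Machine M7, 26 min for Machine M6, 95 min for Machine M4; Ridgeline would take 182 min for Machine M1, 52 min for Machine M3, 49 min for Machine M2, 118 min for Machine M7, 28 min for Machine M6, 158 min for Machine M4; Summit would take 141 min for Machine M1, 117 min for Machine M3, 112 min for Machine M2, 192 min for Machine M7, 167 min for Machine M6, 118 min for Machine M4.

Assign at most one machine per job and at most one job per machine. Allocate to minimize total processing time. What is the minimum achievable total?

Optimal: Larkspur→Machine M7 (43 min), Pioneer→Machine M2 (121 min), Talus→Machine M1 (25 min), Onyx→Machine M3 (24 min), Ridgeline→Machine M6 (28 min), Summit→Machine M4 (118 min) — total 43+121+25+24+28+118 = 359 min.
Row-greedy (each job in turn takes its cheapest remaining machine) gives 371 min, worse by 12.
Next-best assignment: Larkspur→Machine M7, Pioneer→Machine M3, Talus→Machine M1, Onyx→Machine M6, Ridgeline→Machine M2, Summit→Machine M4 = 371 min.
Swapping Onyx↔Pioneer (Onyx→Machine M2 120 min, Pioneer→Machine M3 110 min) adds 85.

Minimum total: 359 min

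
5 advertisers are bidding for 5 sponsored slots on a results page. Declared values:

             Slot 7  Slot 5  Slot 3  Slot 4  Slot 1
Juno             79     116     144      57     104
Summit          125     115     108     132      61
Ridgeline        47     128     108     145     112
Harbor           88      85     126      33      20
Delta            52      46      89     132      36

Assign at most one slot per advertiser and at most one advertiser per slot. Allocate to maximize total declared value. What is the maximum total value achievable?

This is the linear assignment problem.
Optimal: Juno→Slot 1 ($104), Summit→Slot 7 ($125), Ridgeline→Slot 5 ($128), Harbor→Slot 3 ($126), Delta→Slot 4 ($132) — total 104+125+128+126+132 = $615.
Row-greedy (each advertiser in turn takes its best remaining slot) gives $528, worse by 87.
Next-best assignment: Juno→Slot 5, Summit→Slot 7, Ridgeline→Slot 1, Harbor→Slot 3, Delta→Slot 4 = $611.
No other one-to-one assignment exceeds $615.

Maximum total: $615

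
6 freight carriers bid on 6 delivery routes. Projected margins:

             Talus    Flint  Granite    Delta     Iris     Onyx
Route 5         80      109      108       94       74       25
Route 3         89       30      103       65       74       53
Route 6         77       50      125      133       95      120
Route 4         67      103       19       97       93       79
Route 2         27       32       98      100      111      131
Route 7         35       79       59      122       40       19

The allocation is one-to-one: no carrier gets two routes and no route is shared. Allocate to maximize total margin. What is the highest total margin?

Optimal: Talus→Route 3 ($89k), Flint→Route 5 ($109k), Granite→Route 6 ($125k), Delta→Route 7 ($122k), Iris→Route 4 ($93k), Onyx→Route 2 ($131k) — total 89+109+125+122+93+131 = $669k.
Column-greedy (each route in turn goes to its best remaining carrier) gives $604k, worse by 65.
Every other assignment is strictly worse.

Max total: $669k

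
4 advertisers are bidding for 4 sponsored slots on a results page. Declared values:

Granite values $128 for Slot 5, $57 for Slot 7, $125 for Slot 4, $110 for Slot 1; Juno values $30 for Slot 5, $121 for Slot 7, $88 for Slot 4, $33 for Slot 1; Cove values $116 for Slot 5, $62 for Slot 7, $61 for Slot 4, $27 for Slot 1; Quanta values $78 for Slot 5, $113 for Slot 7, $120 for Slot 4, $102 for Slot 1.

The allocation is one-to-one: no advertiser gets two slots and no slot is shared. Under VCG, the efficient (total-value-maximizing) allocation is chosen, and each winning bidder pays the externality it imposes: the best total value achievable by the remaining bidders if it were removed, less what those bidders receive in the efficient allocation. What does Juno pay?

Efficient allocation: Granite→Slot 1 ($110), Juno→Slot 7 ($121), Cove→Slot 5 ($116), Quanta→Slot 4 ($120); total welfare W = $467.
Juno receives Slot 7 at value $121, so the others get W − 121 = $346.
Without Juno: best allocation of the remaining 3 bidders over all 4 slots is Granite→Slot 4 ($125), Cove→Slot 5 ($116), Quanta→Slot 7 ($113), total $354.
VCG payment = (others' best without Juno) − (others' welfare with Juno) = 354 − 346 = $8.

Juno pays $8.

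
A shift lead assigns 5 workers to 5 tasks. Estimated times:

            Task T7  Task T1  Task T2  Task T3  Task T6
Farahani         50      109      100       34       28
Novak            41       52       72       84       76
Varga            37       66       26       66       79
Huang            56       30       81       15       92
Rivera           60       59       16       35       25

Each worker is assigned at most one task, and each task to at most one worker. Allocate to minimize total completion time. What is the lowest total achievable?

Optimal: Farahani→Task T6 (28 min), Novak→Task T1 (52 min), Varga→Task T7 (37 min), Huang→Task T3 (15 min), Rivera→Task T2 (16 min) — total 28+52+37+15+16 = 148 min.
Next-best assignment: Farahani→Task T3, Novak→Task T7, Varga→Task T2, Huang→Task T1, Rivera→Task T6 = 156 min.
Swapping Farahani↔Varga (Farahani→Task T7 50 min, Varga→Task T6 79 min) adds 64.
Checked against all permutations: 148 min is optimal.

Min total: 148 min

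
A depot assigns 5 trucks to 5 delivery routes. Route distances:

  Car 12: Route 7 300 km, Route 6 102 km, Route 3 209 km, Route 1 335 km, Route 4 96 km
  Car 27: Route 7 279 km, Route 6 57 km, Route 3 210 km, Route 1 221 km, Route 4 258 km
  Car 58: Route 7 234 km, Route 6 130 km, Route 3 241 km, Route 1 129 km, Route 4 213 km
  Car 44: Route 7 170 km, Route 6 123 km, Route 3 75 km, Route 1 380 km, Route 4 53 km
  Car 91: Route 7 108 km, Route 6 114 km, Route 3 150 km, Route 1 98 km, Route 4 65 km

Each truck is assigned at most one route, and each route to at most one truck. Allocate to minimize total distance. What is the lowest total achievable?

Min total: 465 km

Optimal: Car 12→Route 4 (96 km), Car 27→Route 6 (57 km), Car 58→Route 1 (129 km), Car 44→Route 3 (75 km), Car 91→Route 7 (108 km) — total 96+57+129+75+108 = 465 km.
Swapping Car 44↔Car 27 (Car 44→Route 6 123 km, Car 27→Route 3 210 km) adds 201.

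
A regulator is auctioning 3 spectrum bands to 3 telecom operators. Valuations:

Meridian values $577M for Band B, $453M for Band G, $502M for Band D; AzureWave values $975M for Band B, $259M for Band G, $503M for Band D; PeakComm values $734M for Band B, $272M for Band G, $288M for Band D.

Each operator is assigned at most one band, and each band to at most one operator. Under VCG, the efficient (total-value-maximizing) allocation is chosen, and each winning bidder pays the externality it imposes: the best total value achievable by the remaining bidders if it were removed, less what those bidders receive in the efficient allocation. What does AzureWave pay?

AzureWave pays $462M.

Efficient allocation: Meridian→Band D ($502M), AzureWave→Band B ($975M), PeakComm→Band G ($272M); total welfare W = $1749M.
AzureWave receives Band B at value $975M, so the others get W − 975 = $774M.
Without AzureWave: best allocation of the remaining 2 bidders over all 3 bands is Meridian→Band D ($502M), PeakComm→Band B ($734M), total $1236M.
VCG payment = (others' best without AzureWave) − (others' welfare with AzureWave) = 1236 − 774 = $462M.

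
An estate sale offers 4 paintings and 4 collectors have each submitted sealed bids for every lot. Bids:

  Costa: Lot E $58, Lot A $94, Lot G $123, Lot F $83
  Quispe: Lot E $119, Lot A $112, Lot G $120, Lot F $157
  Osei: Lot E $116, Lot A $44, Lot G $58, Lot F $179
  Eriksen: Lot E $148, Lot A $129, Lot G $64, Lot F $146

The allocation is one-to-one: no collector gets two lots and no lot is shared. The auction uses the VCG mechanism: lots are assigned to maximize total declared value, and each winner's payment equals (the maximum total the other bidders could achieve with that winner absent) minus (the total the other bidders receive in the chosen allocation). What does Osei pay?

Osei pays $45.

Efficient allocation: Costa→Lot G ($123), Quispe→Lot A ($112), Osei→Lot F ($179), Eriksen→Lot E ($148); total welfare W = $562.
Osei receives Lot F at value $179, so the others get W − 179 = $383.
Without Osei: best allocation of the remaining 3 bidders over all 4 lots is Costa→Lot G ($123), Quispe→Lot F ($157), Eriksen→Lot E ($148), total $428.
VCG payment = (others' best without Osei) − (others' welfare with Osei) = 428 − 383 = $45.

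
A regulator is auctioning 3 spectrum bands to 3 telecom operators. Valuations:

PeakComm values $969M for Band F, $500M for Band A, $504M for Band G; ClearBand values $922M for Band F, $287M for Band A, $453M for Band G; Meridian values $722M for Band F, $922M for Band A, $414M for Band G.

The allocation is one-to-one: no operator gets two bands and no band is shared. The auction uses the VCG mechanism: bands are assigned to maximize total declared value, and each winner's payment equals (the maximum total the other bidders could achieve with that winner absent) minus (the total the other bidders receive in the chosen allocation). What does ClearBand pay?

ClearBand pays $465M.

Efficient allocation: PeakComm→Band G ($504M), ClearBand→Band F ($922M), Meridian→Band A ($922M); total welfare W = $2348M.
ClearBand receives Band F at value $922M, so the others get W − 922 = $1426M.
Without ClearBand: best allocation of the remaining 2 bidders over all 3 bands is PeakComm→Band F ($969M), Meridian→Band A ($922M), total $1891M.
VCG payment = (others' best without ClearBand) − (others' welfare with ClearBand) = 1891 − 1426 = $465M.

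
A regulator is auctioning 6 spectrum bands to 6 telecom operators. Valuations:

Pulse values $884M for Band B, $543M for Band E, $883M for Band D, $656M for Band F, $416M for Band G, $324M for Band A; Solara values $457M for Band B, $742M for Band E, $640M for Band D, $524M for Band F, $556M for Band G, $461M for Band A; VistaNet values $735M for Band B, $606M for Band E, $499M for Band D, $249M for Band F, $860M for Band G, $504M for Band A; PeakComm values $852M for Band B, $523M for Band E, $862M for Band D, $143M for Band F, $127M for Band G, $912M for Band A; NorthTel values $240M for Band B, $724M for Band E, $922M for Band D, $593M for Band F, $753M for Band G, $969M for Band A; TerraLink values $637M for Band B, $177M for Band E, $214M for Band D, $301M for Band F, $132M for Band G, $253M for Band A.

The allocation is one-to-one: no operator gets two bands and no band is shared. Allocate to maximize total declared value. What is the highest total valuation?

Max total: $4729M

This is the linear assignment problem.
Optimal: Pulse→Band F ($656M), Solara→Band E ($742M), VistaNet→Band G ($860M), PeakComm→Band A ($912M), NorthTel→Band D ($922M), TerraLink→Band B ($637M) — total 656+742+860+912+922+637 = $4729M.
Next-best assignment: Pulse→Band F, Solara→Band E, VistaNet→Band G, PeakComm→Band D, NorthTel→Band A, TerraLink→Band B = $4726M.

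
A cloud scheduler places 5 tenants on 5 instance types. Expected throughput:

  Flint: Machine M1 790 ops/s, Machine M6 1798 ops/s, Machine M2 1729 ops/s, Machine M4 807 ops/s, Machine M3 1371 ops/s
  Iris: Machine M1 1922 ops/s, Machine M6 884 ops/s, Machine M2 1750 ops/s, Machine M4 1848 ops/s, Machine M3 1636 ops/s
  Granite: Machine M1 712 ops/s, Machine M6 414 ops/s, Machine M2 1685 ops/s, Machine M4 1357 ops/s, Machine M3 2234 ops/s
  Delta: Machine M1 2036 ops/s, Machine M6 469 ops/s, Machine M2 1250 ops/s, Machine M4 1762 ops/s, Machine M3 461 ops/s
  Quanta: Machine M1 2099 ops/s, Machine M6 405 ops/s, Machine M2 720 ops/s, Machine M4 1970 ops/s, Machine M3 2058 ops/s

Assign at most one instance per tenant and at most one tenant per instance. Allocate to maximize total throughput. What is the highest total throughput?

Max total: 9788 ops/s

Optimal: Flint→Machine M6 (1798 ops/s), Iris→Machine M2 (1750 ops/s), Granite→Machine M3 (2234 ops/s), Delta→Machine M1 (2036 ops/s), Quanta→Machine M4 (1970 ops/s) — total 1798+1750+2234+2036+1970 = 9788 ops/s.
Swapping Iris↔Delta (Iris→Machine M1 1922 ops/s, Delta→Machine M2 1250 ops/s) loses 614.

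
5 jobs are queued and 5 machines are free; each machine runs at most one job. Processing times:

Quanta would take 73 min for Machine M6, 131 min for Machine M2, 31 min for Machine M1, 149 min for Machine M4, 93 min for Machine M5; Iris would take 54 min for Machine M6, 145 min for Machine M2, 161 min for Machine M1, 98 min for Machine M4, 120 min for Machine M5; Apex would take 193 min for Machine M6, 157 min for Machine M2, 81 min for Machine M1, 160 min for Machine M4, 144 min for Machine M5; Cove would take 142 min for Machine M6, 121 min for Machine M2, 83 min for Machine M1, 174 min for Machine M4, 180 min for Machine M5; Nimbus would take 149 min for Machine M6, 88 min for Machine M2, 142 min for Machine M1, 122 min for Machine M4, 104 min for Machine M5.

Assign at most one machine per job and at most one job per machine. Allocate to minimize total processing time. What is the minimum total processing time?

Optimal: Quanta→Machine M1 (31 min), Iris→Machine M6 (54 min), Apex→Machine M4 (160 min), Cove→Machine M2 (121 min), Nimbus→Machine M5 (104 min) — total 31+54+160+121+104 = 470 min.
Min-entry greedy (repeatedly take the single cheapest remaining cell) gives 491 min, worse by 21.
Next-best assignment: Quanta→Machine M5, Iris→Machine M6, Apex→Machine M1, Cove→Machine M2, Nimbus→Machine M4 = 471 min.
Every other assignment is strictly worse.

Min total: 470 min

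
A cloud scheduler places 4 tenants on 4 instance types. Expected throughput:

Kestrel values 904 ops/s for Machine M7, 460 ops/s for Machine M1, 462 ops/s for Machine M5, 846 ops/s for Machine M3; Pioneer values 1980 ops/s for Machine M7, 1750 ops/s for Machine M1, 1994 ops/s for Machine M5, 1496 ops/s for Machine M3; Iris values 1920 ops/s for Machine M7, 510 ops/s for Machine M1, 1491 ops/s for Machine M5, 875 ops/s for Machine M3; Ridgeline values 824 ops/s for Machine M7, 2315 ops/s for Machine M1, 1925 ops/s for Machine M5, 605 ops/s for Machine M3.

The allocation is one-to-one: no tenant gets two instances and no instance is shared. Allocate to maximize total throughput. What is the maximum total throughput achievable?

Maximum total: 7075 ops/s

Treat this as an assignment problem: match each tenant to one instance.
Optimal: Kestrel→Machine M3 (846 ops/s), Pioneer→Machine M5 (1994 ops/s), Iris→Machine M7 (1920 ops/s), Ridgeline→Machine M1 (2315 ops/s) — total 846+1994+1920+2315 = 7075 ops/s.
Column-greedy (each instance in turn goes to its best remaining tenant) gives 6632 ops/s, worse by 443.
Every other assignment is strictly worse.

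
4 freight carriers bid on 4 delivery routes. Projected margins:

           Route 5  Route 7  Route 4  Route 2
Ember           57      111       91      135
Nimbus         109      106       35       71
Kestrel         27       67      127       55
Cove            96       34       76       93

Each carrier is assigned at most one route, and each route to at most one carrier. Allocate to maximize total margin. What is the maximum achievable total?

Maximum total: $464k

Optimal: Ember→Route 2 ($135k), Nimbus→Route 7 ($106k), Kestrel→Route 4 ($127k), Cove→Route 5 ($96k) — total 135+106+127+96 = $464k.
Column-greedy (each route in turn goes to its best remaining carrier) gives $440k, worse by 24.
Swapping Nimbus↔Kestrel (Nimbus→Route 4 $35k, Kestrel→Route 7 $67k) loses 131.
Checked against all permutations: $464k is optimal.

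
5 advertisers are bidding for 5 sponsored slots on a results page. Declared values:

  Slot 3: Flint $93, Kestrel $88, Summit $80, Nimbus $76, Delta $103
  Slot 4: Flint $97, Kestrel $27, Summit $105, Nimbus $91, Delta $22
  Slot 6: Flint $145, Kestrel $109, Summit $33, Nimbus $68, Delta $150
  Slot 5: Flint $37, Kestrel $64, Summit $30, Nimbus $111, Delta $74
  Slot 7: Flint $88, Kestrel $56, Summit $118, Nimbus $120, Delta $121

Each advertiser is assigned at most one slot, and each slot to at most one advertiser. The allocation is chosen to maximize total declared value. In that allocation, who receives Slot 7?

Delta receives Slot 7.

Optimal: Flint→Slot 6 ($145), Kestrel→Slot 3 ($88), Summit→Slot 4 ($105), Nimbus→Slot 5 ($111), Delta→Slot 7 ($121) — total 145+88+105+111+121 = $570.
Delta's own top slot is Slot 6 ($150), but forcing Delta→Slot 6 and reassigning the rest optimally gives only $564 — worse by 6.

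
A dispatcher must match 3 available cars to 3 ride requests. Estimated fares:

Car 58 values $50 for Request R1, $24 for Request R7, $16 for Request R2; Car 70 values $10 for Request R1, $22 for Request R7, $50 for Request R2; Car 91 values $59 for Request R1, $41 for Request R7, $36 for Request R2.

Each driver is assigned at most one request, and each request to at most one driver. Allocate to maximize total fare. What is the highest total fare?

This is the linear assignment problem.
Optimal: Car 58→Request R1 ($50), Car 70→Request R2 ($50), Car 91→Request R7 ($41) — total 50+50+41 = $141.
Max-entry greedy (repeatedly take the single best remaining cell) gives $133, worse by 8.
No other one-to-one assignment exceeds $141.

Max total: $141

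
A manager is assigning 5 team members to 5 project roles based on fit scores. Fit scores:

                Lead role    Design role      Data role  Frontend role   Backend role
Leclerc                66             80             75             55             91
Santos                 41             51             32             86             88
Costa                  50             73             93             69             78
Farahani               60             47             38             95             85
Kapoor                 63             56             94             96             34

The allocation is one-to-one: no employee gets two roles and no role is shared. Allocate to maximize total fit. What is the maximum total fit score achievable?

Max total: 419 pts

This is a one-to-one assignment (maximum-weight bipartite matching).
Optimal: Leclerc→Design role (80 pts), Santos→Backend role (88 pts), Costa→Data role (93 pts), Farahani→Frontend role (95 pts), Kapoor→Lead role (63 pts) — total 80+88+93+95+63 = 419 pts.
Max-entry greedy (repeatedly take the single best remaining cell) gives 391 pts, worse by 28.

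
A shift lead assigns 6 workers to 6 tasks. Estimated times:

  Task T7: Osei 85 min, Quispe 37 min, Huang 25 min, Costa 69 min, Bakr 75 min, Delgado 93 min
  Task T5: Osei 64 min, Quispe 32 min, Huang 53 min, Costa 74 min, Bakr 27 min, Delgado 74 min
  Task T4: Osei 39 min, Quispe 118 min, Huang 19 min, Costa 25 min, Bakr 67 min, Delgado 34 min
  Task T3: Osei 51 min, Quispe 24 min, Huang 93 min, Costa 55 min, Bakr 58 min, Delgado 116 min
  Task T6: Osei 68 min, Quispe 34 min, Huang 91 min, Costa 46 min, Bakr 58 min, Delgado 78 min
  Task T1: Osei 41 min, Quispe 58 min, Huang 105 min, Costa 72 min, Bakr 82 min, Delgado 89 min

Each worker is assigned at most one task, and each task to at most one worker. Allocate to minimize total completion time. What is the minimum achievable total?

Optimal: Osei→Task T1 (41 min), Quispe→Task T3 (24 min), Huang→Task T7 (25 min), Costa→Task T6 (46 min), Bakr→Task T5 (27 min), Delgado→Task T4 (34 min) — total 41+24+25+46+27+34 = 197 min.
Column-greedy (each task in turn goes to its cheapest remaining worker) gives 258 min, worse by 61.

Min total: 197 min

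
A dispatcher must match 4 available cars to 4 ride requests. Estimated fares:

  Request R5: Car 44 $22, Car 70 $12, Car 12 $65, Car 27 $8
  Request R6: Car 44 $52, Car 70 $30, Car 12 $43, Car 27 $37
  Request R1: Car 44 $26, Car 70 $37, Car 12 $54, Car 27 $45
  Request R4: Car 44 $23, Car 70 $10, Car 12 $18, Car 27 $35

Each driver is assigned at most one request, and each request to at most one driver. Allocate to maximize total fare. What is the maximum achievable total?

Max total: $189

This is a one-to-one assignment (maximum-weight bipartite matching).
Optimal: Car 44→Request R6 ($52), Car 70→Request R1 ($37), Car 12→Request R5 ($65), Car 27→Request R4 ($35) — total 52+37+65+35 = $189.
Max-entry greedy (repeatedly take the single best remaining cell) gives $172, worse by 17.
Next-best assignment: Car 44→Request R6, Car 70→Request R4, Car 12→Request R5, Car 27→Request R1 = $172.
Checked against all permutations: $189 is optimal.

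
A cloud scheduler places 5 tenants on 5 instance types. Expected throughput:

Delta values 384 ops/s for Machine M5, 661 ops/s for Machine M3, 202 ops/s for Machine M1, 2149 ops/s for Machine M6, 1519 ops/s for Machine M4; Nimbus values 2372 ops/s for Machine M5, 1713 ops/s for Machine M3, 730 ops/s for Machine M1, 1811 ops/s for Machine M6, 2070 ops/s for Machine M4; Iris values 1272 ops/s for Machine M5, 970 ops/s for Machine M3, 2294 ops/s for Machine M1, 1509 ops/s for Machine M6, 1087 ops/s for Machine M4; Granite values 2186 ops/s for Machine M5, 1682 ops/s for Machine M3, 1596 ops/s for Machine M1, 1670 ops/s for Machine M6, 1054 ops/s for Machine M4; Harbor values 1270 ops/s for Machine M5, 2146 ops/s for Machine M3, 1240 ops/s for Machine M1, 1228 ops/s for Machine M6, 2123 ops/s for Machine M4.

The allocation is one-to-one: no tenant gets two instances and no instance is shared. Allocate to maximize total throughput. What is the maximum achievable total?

This is the linear assignment problem.
Optimal: Delta→Machine M6 (2149 ops/s), Nimbus→Machine M4 (2070 ops/s), Iris→Machine M1 (2294 ops/s), Granite→Machine M5 (2186 ops/s), Harbor→Machine M3 (2146 ops/s) — total 2149+2070+2294+2186+2146 = 10845 ops/s.
Row-greedy (each tenant in turn takes its best remaining instance) gives 10620 ops/s, worse by 225.
Swapping Nimbus↔Harbor (Nimbus→Machine M3 1713 ops/s, Harbor→Machine M4 2123 ops/s) loses 380.

Maximum total: 10845 ops/s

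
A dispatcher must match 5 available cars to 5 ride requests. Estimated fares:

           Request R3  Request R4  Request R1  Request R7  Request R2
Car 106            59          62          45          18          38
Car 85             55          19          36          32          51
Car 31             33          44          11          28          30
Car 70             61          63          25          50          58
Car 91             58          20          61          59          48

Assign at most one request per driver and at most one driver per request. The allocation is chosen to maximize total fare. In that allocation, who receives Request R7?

Optimal: Car 106→Request R3 ($59), Car 85→Request R2 ($51), Car 31→Request R4 ($44), Car 70→Request R7 ($50), Car 91→Request R1 ($61) — total 59+51+44+50+61 = $265.
Row-greedy (each driver in turn takes its best remaining request) gives $258, worse by 7.
Car 70's own top request is Request R4 ($63), but forcing Car 70→Request R4 and reassigning the rest optimally gives only $262 — worse by 3.

Car 70 receives Request R7.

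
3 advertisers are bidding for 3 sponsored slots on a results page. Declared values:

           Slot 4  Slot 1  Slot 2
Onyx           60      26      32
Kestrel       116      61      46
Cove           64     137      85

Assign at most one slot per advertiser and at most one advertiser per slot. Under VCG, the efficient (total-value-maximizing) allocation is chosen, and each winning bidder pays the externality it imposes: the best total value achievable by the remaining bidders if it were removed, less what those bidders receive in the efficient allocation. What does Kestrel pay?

Kestrel pays $28.

Efficient allocation: Onyx→Slot 2 ($32), Kestrel→Slot 4 ($116), Cove→Slot 1 ($137); total welfare W = $285.
Kestrel receives Slot 4 at value $116, so the others get W − 116 = $169.
Without Kestrel: best allocation of the remaining 2 bidders over all 3 slots is Onyx→Slot 4 ($60), Cove→Slot 1 ($137), total $197.
VCG payment = (others' best without Kestrel) − (others' welfare with Kestrel) = 197 − 169 = $28.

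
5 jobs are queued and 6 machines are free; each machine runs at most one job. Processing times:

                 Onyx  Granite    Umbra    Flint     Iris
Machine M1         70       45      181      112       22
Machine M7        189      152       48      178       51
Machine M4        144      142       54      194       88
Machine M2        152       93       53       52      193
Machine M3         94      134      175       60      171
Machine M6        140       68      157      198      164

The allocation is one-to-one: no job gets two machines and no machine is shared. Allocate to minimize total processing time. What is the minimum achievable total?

Minimum total: 284 min

Optimal: Onyx→Machine M3 (94 min), Granite→Machine M6 (68 min), Umbra→Machine M7 (48 min), Flint→Machine M2 (52 min), Iris→Machine M1 (22 min) — total 94+68+48+52+22 = 284 min.
Row-greedy (each job in turn takes its cheapest remaining machine) gives 326 min, worse by 42.
Checked against all permutations: 284 min is optimal.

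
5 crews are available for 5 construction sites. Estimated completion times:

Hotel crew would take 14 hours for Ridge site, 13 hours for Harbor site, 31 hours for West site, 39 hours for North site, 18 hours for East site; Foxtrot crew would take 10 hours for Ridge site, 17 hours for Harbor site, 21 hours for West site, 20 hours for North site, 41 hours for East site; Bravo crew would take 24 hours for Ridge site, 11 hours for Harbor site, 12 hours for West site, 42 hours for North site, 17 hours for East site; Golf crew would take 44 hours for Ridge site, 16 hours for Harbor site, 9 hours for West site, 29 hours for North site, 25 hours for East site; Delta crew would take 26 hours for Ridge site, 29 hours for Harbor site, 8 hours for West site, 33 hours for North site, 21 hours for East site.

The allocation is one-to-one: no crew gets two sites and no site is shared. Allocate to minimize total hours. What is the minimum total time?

This is the linear assignment problem.
Optimal: Hotel crew→Ridge site (14 hours), Foxtrot crew→North site (20 hours), Bravo crew→Harbor site (11 hours), Golf crew→West site (9 hours), Delta crew→East site (21 hours) — total 14+20+11+9+21 = 75 hours.
Row-greedy (each crew in turn takes its cheapest remaining site) gives 93 hours, worse by 18.
Swapping Foxtrot crew↔Golf crew (Foxtrot crew→West site 21 hours, Golf crew→North site 29 hours) adds 21.

Minimum total: 75 hours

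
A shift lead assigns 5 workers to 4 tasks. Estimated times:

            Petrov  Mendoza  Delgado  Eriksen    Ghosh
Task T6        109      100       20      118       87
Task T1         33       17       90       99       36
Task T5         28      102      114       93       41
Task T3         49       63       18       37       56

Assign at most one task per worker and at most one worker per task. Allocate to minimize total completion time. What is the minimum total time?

This is the linear assignment problem.
Optimal: Delgado→Task T6 (20 min), Mendoza→Task T1 (17 min), Petrov→Task T5 (28 min), Eriksen→Task T3 (37 min) — total 20+17+28+37 = 102 min.
Next-best assignment: Delgado→Task T6, Mendoza→Task T1, Ghosh→Task T5, Eriksen→Task T3 = 115 min.
Every other assignment is strictly worse.

Minimum total: 102 min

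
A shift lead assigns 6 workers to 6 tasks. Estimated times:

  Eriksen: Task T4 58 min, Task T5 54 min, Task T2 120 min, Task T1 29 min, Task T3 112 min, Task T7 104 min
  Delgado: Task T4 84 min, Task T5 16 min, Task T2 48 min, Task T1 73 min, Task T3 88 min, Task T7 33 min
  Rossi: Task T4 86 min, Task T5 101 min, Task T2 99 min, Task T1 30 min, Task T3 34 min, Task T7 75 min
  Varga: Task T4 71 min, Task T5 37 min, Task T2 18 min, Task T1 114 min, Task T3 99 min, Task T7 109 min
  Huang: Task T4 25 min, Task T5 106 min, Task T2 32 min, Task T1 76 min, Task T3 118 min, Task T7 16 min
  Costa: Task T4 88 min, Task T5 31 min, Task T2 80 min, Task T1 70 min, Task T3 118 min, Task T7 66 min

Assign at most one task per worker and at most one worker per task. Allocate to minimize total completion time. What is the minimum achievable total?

Treat this as an assignment problem: match each worker to one task.
Optimal: Eriksen→Task T1 (29 min), Delgado→Task T7 (33 min), Rossi→Task T3 (34 min), Varga→Task T2 (18 min), Huang→Task T4 (25 min), Costa→Task T5 (31 min) — total 29+33+34+18+25+31 = 170 min.
Row-greedy (each worker in turn takes its cheapest remaining task) gives 201 min, worse by 31.
Checked against all permutations: 170 min is optimal.

Minimum total: 170 min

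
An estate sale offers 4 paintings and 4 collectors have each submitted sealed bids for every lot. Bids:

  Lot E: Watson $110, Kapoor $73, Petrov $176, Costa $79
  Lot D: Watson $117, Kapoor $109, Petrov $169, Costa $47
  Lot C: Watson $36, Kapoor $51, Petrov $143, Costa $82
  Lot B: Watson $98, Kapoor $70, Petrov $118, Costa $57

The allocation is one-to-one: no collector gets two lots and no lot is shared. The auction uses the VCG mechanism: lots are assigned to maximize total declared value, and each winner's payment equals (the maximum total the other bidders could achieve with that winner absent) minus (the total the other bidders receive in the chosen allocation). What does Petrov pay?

Efficient allocation: Watson→Lot B ($98), Kapoor→Lot D ($109), Petrov→Lot E ($176), Costa→Lot C ($82); total welfare W = $465.
Petrov receives Lot E at value $176, so the others get W − 176 = $289.
Without Petrov: best allocation of the remaining 3 bidders over all 4 lots is Watson→Lot E ($110), Kapoor→Lot D ($109), Costa→Lot C ($82), total $301.
VCG payment = (others' best without Petrov) − (others' welfare with Petrov) = 301 − 289 = $12.

Petrov pays $12.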